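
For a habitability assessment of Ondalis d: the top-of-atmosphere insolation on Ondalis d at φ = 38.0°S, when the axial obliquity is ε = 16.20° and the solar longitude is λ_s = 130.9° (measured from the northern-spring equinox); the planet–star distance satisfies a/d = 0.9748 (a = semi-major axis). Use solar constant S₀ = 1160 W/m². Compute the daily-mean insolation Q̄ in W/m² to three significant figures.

Q̄ ≈ 203 W/m²

Solar declination: sin δ = sin ε · sin λ_s = sin 16.20° × sin 130.9° = 0.21088, so δ = +12.174°.
cos H₀ = −tan(-38.0°) tan(+12.174°) = 0.1685, H₀ = 1.4014 rad.
Bracket: H₀ sin φ sin δ + cos φ cos δ sin H₀ = 1.4014×-0.61566×0.21088 + 0.78801×0.97751×0.98569 = -0.181944 + 0.759265 = 0.577321.
Inverse-square distance factor (a/d)² = 0.9748² = 0.950235.
Q̄ = (S₀/π) × 0.950235 × [bracket] = (1160/π) × 0.950235 × 0.577321 = 202.6 W/m².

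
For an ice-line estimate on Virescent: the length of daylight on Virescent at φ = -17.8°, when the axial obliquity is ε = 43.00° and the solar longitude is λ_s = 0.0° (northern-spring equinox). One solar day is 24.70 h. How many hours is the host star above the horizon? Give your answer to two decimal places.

12.35 h

Solar declination: sin δ = sin ε · sin λ_s = sin 43.00° × sin 0.0° = 0.00000, so δ = +0.000°.
cos H₀ = −tan φ · tan δ = −tan(-17.8°) × tan(+0.000°) = 0.0000, so H₀ = 1.5708 rad = 90.00°.
Daylight = 2H₀/(2π) × 24.70 h = (1.5708/π) × 24.70 = 12.35 h.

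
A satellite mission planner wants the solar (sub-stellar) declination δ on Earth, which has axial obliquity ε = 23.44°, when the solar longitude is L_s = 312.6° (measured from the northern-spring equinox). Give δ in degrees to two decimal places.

sin δ = sin ε · sin L_s = sin 23.44° × sin 312.6° = -0.292811.
δ = arcsin(-0.292811) = -17.03°.

δ = -17.03°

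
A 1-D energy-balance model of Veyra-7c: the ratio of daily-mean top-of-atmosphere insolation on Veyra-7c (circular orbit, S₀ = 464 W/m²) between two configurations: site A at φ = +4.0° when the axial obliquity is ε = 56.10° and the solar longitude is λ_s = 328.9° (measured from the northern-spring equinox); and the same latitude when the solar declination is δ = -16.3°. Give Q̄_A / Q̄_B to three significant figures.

— Configuration A (φ=+4.0°):
Solar declination: sin δ = sin ε · sin λ_s = sin 56.10° × sin 328.9° = -0.42873, so δ = -25.387°.
cos H₀ = −tan(+4.0°) tan(-25.387°) = 0.0332, H₀ = 1.5376 rad.
Bracket: H₀ sin φ sin δ + cos φ cos δ sin H₀ = 1.5376×0.06976×-0.42873 + 0.99756×0.90343×0.99945 = -0.045987 + 0.900730 = 0.854743.
Q̄ = (S₀/π) × [bracket] = (464/π) × 0.854743 = 126.24 W/m².
— Configuration B (φ=+4.0°):
cos H₀ = −tan(+4.0°) tan(-16.300°) = 0.0204, H₀ = 1.5503 rad.
Bracket: H₀ sin φ sin δ + cos φ cos δ sin H₀ = 1.5503×0.06976×-0.28067 + 0.99756×0.95981×0.99979 = -0.030354 + 0.957267 = 0.926913.
Q̄ = (S₀/π) × [bracket] = (464/π) × 0.926913 = 136.90 W/m².
Ratio Q̄_A / Q̄_B = 126.24 / 136.90 = 0.9221.

Q̄_A / Q̄_B ≈ 0.922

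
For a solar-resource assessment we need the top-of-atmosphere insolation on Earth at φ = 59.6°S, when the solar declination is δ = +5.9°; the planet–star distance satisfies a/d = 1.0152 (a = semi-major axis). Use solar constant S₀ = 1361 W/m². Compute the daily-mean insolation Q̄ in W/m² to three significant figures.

cos H₀ = −tan(-59.6°) tan(+5.900°) = 0.1761, H₀ = 1.3937 rad.
Bracket: H₀ sin φ sin δ + cos φ cos δ sin H₀ = 1.3937×-0.86251×0.10279 + 0.50603×0.99470×0.98437 = -0.123562 + 0.495481 = 0.371919.
Inverse-square distance factor (a/d)² = 1.0152² = 1.030631.
Q̄ = (S₀/π) × 1.030631 × [bracket] = (1361/π) × 1.030631 × 0.371919 = 166.1 W/m².

Q̄ ≈ 166 W/m²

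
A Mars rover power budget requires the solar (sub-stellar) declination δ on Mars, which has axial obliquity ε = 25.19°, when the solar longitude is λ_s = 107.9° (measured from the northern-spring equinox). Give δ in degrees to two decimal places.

sin δ = sin ε · sin λ_s = sin 25.19° × sin 107.9° = 0.405019.
δ = arcsin(0.405019) = +23.89°.

δ = +23.89°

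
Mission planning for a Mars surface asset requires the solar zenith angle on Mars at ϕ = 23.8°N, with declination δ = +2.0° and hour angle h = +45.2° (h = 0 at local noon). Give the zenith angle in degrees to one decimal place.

θ_z = 48.8°

cos θ_z = sin ϕ sin δ + cos ϕ cos δ cos h = 0.014084 + 0.644319 = 0.658403.
θ_z = arccos(0.658403) = 48.8°.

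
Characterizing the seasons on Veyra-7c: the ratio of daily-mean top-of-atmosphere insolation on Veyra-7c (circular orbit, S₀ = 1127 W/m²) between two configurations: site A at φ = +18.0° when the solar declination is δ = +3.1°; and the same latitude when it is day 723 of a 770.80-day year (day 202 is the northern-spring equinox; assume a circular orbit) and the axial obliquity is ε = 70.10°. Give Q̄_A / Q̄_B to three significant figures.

— Configuration A (φ=+18.0°):
cos H₀ = −tan(+18.0°) tan(+3.100°) = -0.0176, H₀ = 1.5884 rad.
Bracket: H₀ sin φ sin δ + cos φ cos δ sin H₀ = 1.5884×0.30902×0.05408 + 0.95106×0.99854×0.99985 = 0.026545 + 0.949529 = 0.976074.
Q̄ = (S₀/π) × [bracket] = (1127/π) × 0.976074 = 350.15 W/m².
— Configuration B (φ=+18.0°):
Solar longitude: λ_s = 360° × (723 − 202)/770.80 = 243.332°.
sin δ = sin 70.10° × sin 243.332° = -0.84026, so δ = -57.168°.
cos H₀ = −tan(+18.0°) tan(-57.168°) = 0.5035, H₀ = 1.0431 rad.
Bracket: H₀ sin φ sin δ + cos φ cos δ sin H₀ = 1.0431×0.30902×-0.84026 + 0.95106×0.54218×0.86397 = -0.270848 + 0.445502 = 0.174654.
Q̄ = (S₀/π) × [bracket] = (1127/π) × 0.174654 = 62.655 W/m².
Ratio Q̄_A / Q̄_B = 350.15 / 62.655 = 5.589.

Q̄_A / Q̄_B ≈ 5.59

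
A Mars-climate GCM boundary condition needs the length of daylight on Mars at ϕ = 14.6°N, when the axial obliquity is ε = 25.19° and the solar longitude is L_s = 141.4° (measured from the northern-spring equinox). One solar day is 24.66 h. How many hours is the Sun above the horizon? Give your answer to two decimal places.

Solar declination: sin δ = sin ε · sin L_s = sin 25.19° × sin 141.4° = 0.26554, so δ = +15.399°.
cos h₀ = −tan ϕ · tan δ = −tan(+14.6°) × tan(+15.399°) = -0.0717, so h₀ = 1.6426 rad = 94.11°.
Daylight = 2h₀/(2π) × 24.66 h = (1.6426/π) × 24.66 = 12.89 h.

12.89 h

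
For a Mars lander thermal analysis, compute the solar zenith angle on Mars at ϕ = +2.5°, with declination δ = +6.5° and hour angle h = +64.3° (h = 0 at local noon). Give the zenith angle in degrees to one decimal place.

θ_z = 64.2°

cos θ_z = sin ϕ sin δ + cos ϕ cos δ cos h = 0.004938 + 0.430461 = 0.435399.
θ_z = arccos(0.435399) = 64.2°.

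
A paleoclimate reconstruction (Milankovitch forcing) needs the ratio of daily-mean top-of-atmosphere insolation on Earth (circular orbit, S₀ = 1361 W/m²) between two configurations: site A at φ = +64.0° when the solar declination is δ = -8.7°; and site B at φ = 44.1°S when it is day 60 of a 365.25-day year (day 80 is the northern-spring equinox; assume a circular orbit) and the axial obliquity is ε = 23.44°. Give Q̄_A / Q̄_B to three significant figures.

— Configuration A (φ=+64.0°):
cos H₀ = −tan(+64.0°) tan(-8.700°) = 0.3137, H₀ = 1.2517 rad.
Bracket: H₀ sin φ sin δ + cos φ cos δ sin H₀ = 1.2517×0.89879×-0.15126 + 0.43837×0.98849×0.94951 = -0.170170 + 0.411446 = 0.241276.
Q̄ = (S₀/π) × [bracket] = (1361/π) × 0.241276 = 104.53 W/m².
— Configuration B (φ=-44.1°):
Solar longitude: λ_s = 360° × (60 − 80)/365.25 = -19.713°, i.e. -19.713° + 360° = 340.287°.
sin δ = sin 23.44° × sin 340.287° = -0.13417, so δ = -7.711°.
cos H₀ = −tan(-44.1°) tan(-7.711°) = -0.1312, H₀ = 1.7024 rad.
Bracket: H₀ sin φ sin δ + cos φ cos δ sin H₀ = 1.7024×-0.69591×-0.13417 + 0.71813×0.99096×0.99135 = 0.158954 + 0.705482 = 0.864436.
Q̄ = (S₀/π) × [bracket] = (1361/π) × 0.864436 = 374.49 W/m².
Ratio Q̄_A / Q̄_B = 104.53 / 374.49 = 0.2791.

Q̄_A / Q̄_B ≈ 0.279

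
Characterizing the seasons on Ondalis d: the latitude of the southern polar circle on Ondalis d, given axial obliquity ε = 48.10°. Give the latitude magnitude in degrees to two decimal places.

The polar circle is the lowest latitude that experiences at least one full rotation of continuous darkness at the northern-summer solstice; it lies at |ϕ| = 90° − ε = 90° − 48.10° = 41.90°.

41.90°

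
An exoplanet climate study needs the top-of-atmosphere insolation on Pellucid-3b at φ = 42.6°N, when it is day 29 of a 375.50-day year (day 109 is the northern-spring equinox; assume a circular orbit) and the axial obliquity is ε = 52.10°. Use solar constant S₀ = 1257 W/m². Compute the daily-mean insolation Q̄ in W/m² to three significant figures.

Solar longitude: λ_s = 360° × (29 − 109)/375.50 = -76.698°, i.e. -76.698° + 360° = 283.302°.
sin δ = sin 52.10° × sin 283.302° = -0.76791, so δ = -50.167°.
cos H₀ = −tan(+42.6°) tan(-50.167°) = 1.1024 ≥ 1 ⇒ polar night, H₀ = 0 and Q̄ = 0.

Q̄ ≈ 0.00 W/m²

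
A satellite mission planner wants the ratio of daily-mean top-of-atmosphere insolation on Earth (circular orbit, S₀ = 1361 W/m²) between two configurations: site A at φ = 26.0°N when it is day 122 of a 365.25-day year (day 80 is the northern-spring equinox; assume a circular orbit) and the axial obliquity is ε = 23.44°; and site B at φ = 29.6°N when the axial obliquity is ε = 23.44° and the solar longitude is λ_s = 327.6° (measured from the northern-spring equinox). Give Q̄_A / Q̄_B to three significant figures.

— Configuration A (φ=+26.0°):
Solar longitude: λ_s = 360° × (122 − 80)/365.25 = 41.396°.
sin δ = sin 23.44° × sin 41.396° = 0.26304, so δ = +15.251°.
cos H₀ = −tan(+26.0°) tan(+15.251°) = -0.1330, H₀ = 1.7042 rad.
Bracket: H₀ sin φ sin δ + cos φ cos δ sin H₀ = 1.7042×0.43837×0.26304 + 0.89879×0.96478×0.99112 = 0.196509 + 0.859434 = 1.055943.
Q̄ = (S₀/π) × [bracket] = (1361/π) × 1.055943 = 457.46 W/m².
— Configuration B (φ=+29.6°):
Solar declination: sin δ = sin ε · sin λ_s = sin 23.44° × sin 327.6° = -0.21315, so δ = -12.307°.
cos H₀ = −tan(+29.6°) tan(-12.307°) = 0.1239, H₀ = 1.4465 rad.
Bracket: H₀ sin φ sin δ + cos φ cos δ sin H₀ = 1.4465×0.49394×-0.21315 + 0.86949×0.97702×0.99229 = -0.152292 + 0.842959 = 0.690667.
Q̄ = (S₀/π) × [bracket] = (1361/π) × 0.690667 = 299.21 W/m².
Ratio Q̄_A / Q̄_B = 457.46 / 299.21 = 1.529.

Q̄_A / Q̄_B ≈ 1.53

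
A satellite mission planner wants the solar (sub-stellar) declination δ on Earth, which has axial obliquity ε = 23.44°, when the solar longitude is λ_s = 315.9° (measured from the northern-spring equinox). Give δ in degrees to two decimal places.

δ = -16.07°

sin δ = sin ε · sin λ_s = sin 23.44° × sin 315.9° = -0.276826.
δ = arcsin(-0.276826) = -16.07°.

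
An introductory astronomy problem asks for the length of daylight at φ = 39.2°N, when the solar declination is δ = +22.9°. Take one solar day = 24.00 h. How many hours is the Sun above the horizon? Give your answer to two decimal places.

cos H₀ = −tan φ · tan δ = −tan(+39.2°) × tan(+22.900°) = -0.3445, so H₀ = 1.9225 rad = 110.15°.
Daylight = 2H₀/(2π) × 24.00 h = (1.9225/π) × 24.00 = 14.69 h.

14.69 h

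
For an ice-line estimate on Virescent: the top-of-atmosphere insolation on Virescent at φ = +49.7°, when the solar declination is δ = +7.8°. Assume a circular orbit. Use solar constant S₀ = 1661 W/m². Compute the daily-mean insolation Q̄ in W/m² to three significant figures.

Q̄ ≈ 429 W/m²

cos H₀ = −tan(+49.7°) tan(+7.800°) = -0.1615, H₀ = 1.7330 rad.
Bracket: H₀ sin φ sin δ + cos φ cos δ sin H₀ = 1.7330×0.76267×0.13572 + 0.64679×0.99075×0.98687 = 0.179382 + 0.632393 = 0.811775.
Q̄ = (S₀/π) × [bracket] = (1661/π) × 0.811775 = 429.2 W/m².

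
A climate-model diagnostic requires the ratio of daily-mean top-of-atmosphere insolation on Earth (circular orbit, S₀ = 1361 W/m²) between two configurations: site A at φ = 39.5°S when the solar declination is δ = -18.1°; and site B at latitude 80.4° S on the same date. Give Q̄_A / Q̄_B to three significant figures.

Q̄_A / Q̄_B ≈ 1.11

— Configuration A (φ=-39.5°):
cos H₀ = −tan(-39.5°) tan(-18.100°) = -0.2694, H₀ = 1.8436 rad.
Bracket: H₀ sin φ sin δ + cos φ cos δ sin H₀ = 1.8436×-0.63608×-0.31068 + 0.77162×0.95052×0.96302 = 0.364327 + 0.706318 = 1.070645.
Q̄ = (S₀/π) × [bracket] = (1361/π) × 1.070645 = 463.82 W/m².
— Configuration B (φ=-80.4°):
cos H₀ = −tan(-80.4°) tan(-18.100°) = -1.9325 ≤ −1 ⇒ polar day, H₀ = π.
Bracket: H₀ sin φ sin δ + cos φ cos δ sin H₀ = 3.1416×-0.98600×-0.31068 + 0.16677×0.95052×0.00000 = 0.962368 + 0.000000 = 0.962368.
Q̄ = (S₀/π) × [bracket] = (1361/π) × 0.962368 = 416.92 W/m².
Ratio Q̄_A / Q̄_B = 463.82 / 416.92 = 1.112.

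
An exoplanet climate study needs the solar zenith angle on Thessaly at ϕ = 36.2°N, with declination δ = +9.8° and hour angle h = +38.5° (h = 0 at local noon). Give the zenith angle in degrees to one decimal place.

cos θ_z = sin ϕ sin δ + cos ϕ cos δ cos h = 0.100527 + 0.622318 = 0.722845.
θ_z = arccos(0.722845) = 43.7°.

θ_z = 43.7°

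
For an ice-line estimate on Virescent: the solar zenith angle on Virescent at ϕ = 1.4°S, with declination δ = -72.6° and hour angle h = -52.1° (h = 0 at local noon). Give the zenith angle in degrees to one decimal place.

cos θ_z = sin ϕ sin δ + cos ϕ cos δ cos h = 0.023314 + 0.183641 = 0.206955.
θ_z = arccos(0.206955) = 78.1°.

θ_z = 78.1°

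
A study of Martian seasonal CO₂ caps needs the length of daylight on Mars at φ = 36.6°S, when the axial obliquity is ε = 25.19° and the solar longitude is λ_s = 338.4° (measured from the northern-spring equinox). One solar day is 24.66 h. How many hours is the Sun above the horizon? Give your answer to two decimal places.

Solar declination: sin δ = sin ε · sin λ_s = sin 25.19° × sin 338.4° = -0.15668, so δ = -9.014°.
cos H₀ = −tan φ · tan δ = −tan(-36.6°) × tan(-9.014°) = -0.1178, so H₀ = 1.6889 rad = 96.77°.
Daylight = 2H₀/(2π) × 24.66 h = (1.6889/π) × 24.66 = 13.26 h.

13.26 h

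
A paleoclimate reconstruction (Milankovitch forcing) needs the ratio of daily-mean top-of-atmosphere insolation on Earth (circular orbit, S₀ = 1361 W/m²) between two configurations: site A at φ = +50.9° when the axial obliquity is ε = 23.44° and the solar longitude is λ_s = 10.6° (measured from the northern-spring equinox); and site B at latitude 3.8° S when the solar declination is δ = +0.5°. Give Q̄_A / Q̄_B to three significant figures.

— Configuration A (φ=+50.9°):
Solar declination: sin δ = sin ε · sin λ_s = sin 23.44° × sin 10.6° = 0.07317, so δ = +4.196°.
cos H₀ = −tan(+50.9°) tan(+4.196°) = -0.0903, H₀ = 1.6612 rad.
Bracket: H₀ sin φ sin δ + cos φ cos δ sin H₀ = 1.6612×0.77605×0.07317 + 0.63068×0.99732×0.99592 = 0.094329 + 0.626423 = 0.720752.
Q̄ = (S₀/π) × [bracket] = (1361/π) × 0.720752 = 312.24 W/m².
— Configuration B (φ=-3.8°):
cos H₀ = −tan(-3.8°) tan(+0.500°) = 0.0006, H₀ = 1.5702 rad.
Bracket: H₀ sin φ sin δ + cos φ cos δ sin H₀ = 1.5702×-0.06627×0.00873 + 0.99780×0.99996×1.00000 = -0.000908 + 0.997760 = 0.996852.
Q̄ = (S₀/π) × [bracket] = (1361/π) × 0.996852 = 431.86 W/m².
Ratio Q̄_A / Q̄_B = 312.24 / 431.86 = 0.7230.

Q̄_A / Q̄_B ≈ 0.723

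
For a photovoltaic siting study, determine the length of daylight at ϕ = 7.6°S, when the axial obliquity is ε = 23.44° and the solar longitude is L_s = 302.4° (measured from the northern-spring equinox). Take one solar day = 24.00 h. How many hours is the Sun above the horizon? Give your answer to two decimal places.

12.36 h

Solar declination: sin δ = sin ε · sin L_s = sin 23.44° × sin 302.4° = -0.33586, so δ = -19.625°.
cos h₀ = −tan ϕ · tan δ = −tan(-7.6°) × tan(-19.625°) = -0.0476, so h₀ = 1.6184 rad = 92.73°.
Daylight = 2h₀/(2π) × 24.00 h = (1.6184/π) × 24.00 = 12.36 h.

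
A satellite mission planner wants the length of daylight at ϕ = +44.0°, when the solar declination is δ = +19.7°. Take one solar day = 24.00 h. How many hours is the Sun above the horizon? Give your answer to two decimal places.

cos h₀ = −tan ϕ · tan δ = −tan(+44.0°) × tan(+19.700°) = -0.3458, so h₀ = 1.9239 rad = 110.23°.
Daylight = 2h₀/(2π) × 24.00 h = (1.9239/π) × 24.00 = 14.70 h.

14.70 h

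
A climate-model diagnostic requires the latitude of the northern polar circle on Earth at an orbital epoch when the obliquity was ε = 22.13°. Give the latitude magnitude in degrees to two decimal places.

67.87°

The polar circle is the lowest latitude that experiences at least one full rotation of continuous daylight at the northern-summer solstice; it lies at |ϕ| = 90° − ε = 90° − 22.13° = 67.87°.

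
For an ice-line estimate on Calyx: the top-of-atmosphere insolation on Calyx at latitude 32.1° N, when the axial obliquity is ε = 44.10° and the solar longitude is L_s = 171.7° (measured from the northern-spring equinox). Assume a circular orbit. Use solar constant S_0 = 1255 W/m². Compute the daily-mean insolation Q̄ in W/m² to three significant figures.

Q̄ ≈ 371 W/m²

Solar declination: sin δ = sin ε · sin L_s = sin 44.10° × sin 171.7° = 0.10046, so δ = +5.766°.
cos h₀ = −tan(+32.1°) tan(+5.766°) = -0.0633, h₀ = 1.6342 rad.
Bracket: h₀ sin ϕ sin δ + cos ϕ cos δ sin h₀ = 1.6342×0.53140×0.10046 + 0.84712×0.99494×0.99799 = 0.087241 + 0.841139 = 0.928380.
Q̄ = (S_0/π) × [bracket] = (1255/π) × 0.928380 = 370.9 W/m².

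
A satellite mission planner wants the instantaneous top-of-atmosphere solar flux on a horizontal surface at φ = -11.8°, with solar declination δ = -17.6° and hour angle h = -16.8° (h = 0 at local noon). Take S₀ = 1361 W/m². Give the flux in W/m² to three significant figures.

1.30e+03 W/m²

cos θ_z = sin φ sin δ + cos φ cos δ cos h = 0.061833 + 0.893224 = 0.955057.
Flux = S₀ · cos θ_z = 1361 × 0.955057 = 1300 W/m².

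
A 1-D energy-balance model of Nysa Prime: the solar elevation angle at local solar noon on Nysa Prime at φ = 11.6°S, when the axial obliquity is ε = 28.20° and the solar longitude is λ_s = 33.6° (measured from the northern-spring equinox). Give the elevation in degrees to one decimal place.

Solar declination: sin δ = sin ε · sin λ_s = sin 28.20° × sin 33.6° = 0.26151, so δ = +15.159°.
At local noon the hour angle is zero, so the zenith angle equals |φ − δ| = |-11.6° − (+15.159°)| = 26.759°.
Elevation = 90° − 26.759° = 63.2°.

63.2°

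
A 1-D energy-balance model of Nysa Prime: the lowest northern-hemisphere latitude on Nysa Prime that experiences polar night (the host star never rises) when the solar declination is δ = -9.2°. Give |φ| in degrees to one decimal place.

|φ| = 80.8°

Polar night requires cos H₀ = −tan φ tan δ ≥ 1, i.e. tan φ tan δ ≤ −1.
The boundary is |tan φ| · |tan δ| = 1, so |φ| = 90° − |δ| = 90° − 9.2° = 80.8° in the northern hemisphere.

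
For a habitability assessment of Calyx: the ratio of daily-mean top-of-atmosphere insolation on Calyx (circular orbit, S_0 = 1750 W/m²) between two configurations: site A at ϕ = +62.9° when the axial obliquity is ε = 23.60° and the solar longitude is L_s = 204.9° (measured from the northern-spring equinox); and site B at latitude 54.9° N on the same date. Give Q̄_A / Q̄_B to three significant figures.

— Configuration A (ϕ=+62.9°):
Solar declination: sin δ = sin ε · sin L_s = sin 23.60° × sin 204.9° = -0.16856, so δ = -9.704°.
cos h₀ = −tan(+62.9°) tan(-9.704°) = 0.3342, h₀ = 1.2301 rad.
Bracket: h₀ sin ϕ sin δ + cos ϕ cos δ sin h₀ = 1.2301×0.89021×-0.16856 + 0.45554×0.98569×0.94251 = -0.184581 + 0.423207 = 0.238626.
Q̄ = (S_0/π) × [bracket] = (1750/π) × 0.238626 = 132.92 W/m².
— Configuration B (ϕ=+54.9°):
cos h₀ = −tan(+54.9°) tan(-9.704°) = 0.2433, h₀ = 1.3250 rad.
Bracket: h₀ sin ϕ sin δ + cos ϕ cos δ sin h₀ = 1.3250×0.81815×-0.16856 + 0.57501×0.98569×0.96995 = -0.182727 + 0.549750 = 0.367023.
Q̄ = (S_0/π) × [bracket] = (1750/π) × 0.367023 = 204.45 W/m².
Ratio Q̄_A / Q̄_B = 132.92 / 204.45 = 0.6501.

Q̄_A / Q̄_B ≈ 0.650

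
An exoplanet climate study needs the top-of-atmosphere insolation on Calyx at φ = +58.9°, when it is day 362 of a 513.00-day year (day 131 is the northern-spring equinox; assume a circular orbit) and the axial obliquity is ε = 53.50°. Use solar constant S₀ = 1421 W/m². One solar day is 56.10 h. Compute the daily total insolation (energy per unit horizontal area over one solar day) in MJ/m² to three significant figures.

80.2 MJ/m²

Solar longitude: λ_s = 360° × (362 − 131)/513.00 = 162.105°.
sin δ = sin 53.50° × sin 162.105° = 0.24700, so δ = +14.300°.
cos H₀ = −tan(+58.9°) tan(+14.300°) = -0.4225, H₀ = 2.0071 rad.
Bracket: H₀ sin φ sin δ + cos φ cos δ sin H₀ = 2.0071×0.85627×0.24700 + 0.51653×0.96902×0.90634 = 0.424499 + 0.453648 = 0.878147.
Q̄ = (S₀/π) × [bracket] = (1421/π) × 0.878147 = 397.20 W/m².
Daily total = Q̄ × 56.10 h × 3600 s/h = 397.20 × 56.10 × 3600 / 10⁶ = 80.22 MJ/m².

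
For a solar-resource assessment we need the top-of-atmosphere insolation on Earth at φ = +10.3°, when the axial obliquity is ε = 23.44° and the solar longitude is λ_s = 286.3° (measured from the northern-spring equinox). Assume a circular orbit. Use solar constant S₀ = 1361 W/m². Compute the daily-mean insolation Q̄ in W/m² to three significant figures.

Solar declination: sin δ = sin ε · sin λ_s = sin 23.44° × sin 286.3° = -0.38180, so δ = -22.445°.
cos H₀ = −tan(+10.3°) tan(-22.445°) = 0.0751, H₀ = 1.4957 rad.
Bracket: H₀ sin φ sin δ + cos φ cos δ sin H₀ = 1.4957×0.17880×-0.38180 + 0.98389×0.92425×0.99718 = -0.102105 + 0.906796 = 0.804691.
Q̄ = (S₀/π) × [bracket] = (1361/π) × 0.804691 = 348.6 W/m².

Q̄ ≈ 349 W/m²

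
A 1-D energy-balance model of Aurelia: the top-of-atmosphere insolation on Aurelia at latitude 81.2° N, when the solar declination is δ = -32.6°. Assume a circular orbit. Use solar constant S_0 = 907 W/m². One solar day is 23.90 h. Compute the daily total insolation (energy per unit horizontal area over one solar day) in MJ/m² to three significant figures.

cos h₀ = −tan(+81.2°) tan(-32.600°) = 4.1311 ≥ 1 ⇒ polar night, h₀ = 0 and Q̄ = 0.
Daily total = Q̄ × 23.90 h × 3600 s/h = 0.00 MJ/m².

0.00 MJ/m²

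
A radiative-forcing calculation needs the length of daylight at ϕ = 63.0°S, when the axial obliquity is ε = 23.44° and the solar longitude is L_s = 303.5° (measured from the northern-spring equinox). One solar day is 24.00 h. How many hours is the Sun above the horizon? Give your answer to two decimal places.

Solar declination: sin δ = sin ε · sin L_s = sin 23.44° × sin 303.5° = -0.33171, so δ = -19.373°.
cos h₀ = −tan ϕ · tan δ = −tan(-63.0°) × tan(-19.373°) = -0.6901, so h₀ = 2.3324 rad = 133.64°.
Daylight = 2h₀/(2π) × 24.00 h = (2.3324/π) × 24.00 = 17.82 h.

17.82 h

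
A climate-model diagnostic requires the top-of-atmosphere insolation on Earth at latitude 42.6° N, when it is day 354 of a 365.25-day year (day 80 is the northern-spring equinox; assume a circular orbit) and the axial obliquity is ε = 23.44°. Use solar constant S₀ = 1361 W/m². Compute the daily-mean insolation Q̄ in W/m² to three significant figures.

Q̄ ≈ 133 W/m²

Solar longitude: λ_s = 360° × (354 − 80)/365.25 = 270.062°.
sin δ = sin 23.44° × sin 270.062° = -0.39779, so δ = -23.440°.
cos H₀ = −tan(+42.6°) tan(-23.440°) = 0.3987, H₀ = 1.1607 rad.
Bracket: H₀ sin φ sin δ + cos φ cos δ sin H₀ = 1.1607×0.67688×-0.39779 + 0.73610×0.91748×0.91709 = -0.312526 + 0.619363 = 0.306837.
Q̄ = (S₀/π) × [bracket] = (1361/π) × 0.306837 = 132.9 W/m².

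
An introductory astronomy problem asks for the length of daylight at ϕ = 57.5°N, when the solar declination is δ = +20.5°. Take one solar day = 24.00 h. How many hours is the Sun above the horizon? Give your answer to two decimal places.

16.79 h

cos h₀ = −tan ϕ · tan δ = −tan(+57.5°) × tan(+20.500°) = -0.5869, so h₀ = 2.1980 rad = 125.94°.
Daylight = 2h₀/(2π) × 24.00 h = (2.1980/π) × 24.00 = 16.79 h.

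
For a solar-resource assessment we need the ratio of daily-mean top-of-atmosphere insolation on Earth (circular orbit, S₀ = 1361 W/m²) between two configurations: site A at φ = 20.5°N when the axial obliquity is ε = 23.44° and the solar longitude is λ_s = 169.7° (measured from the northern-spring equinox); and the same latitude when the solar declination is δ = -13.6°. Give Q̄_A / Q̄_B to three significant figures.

— Configuration A (φ=+20.5°):
Solar declination: sin δ = sin ε · sin λ_s = sin 23.44° × sin 169.7° = 0.07113, so δ = +4.079°.
cos H₀ = −tan(+20.5°) tan(+4.079°) = -0.0267, H₀ = 1.5975 rad.
Bracket: H₀ sin φ sin δ + cos φ cos δ sin H₀ = 1.5975×0.35021×0.07113 + 0.93667×0.99747×0.99964 = 0.039794 + 0.933964 = 0.973758.
Q̄ = (S₀/π) × [bracket] = (1361/π) × 0.973758 = 421.85 W/m².
— Configuration B (φ=+20.5°):
cos H₀ = −tan(+20.5°) tan(-13.600°) = 0.0905, H₀ = 1.4802 rad.
Bracket: H₀ sin φ sin δ + cos φ cos δ sin H₀ = 1.4802×0.35021×-0.23514 + 0.93667×0.97196×0.99590 = -0.121892 + 0.906673 = 0.784781.
Q̄ = (S₀/π) × [bracket] = (1361/π) × 0.784781 = 339.98 W/m².
Ratio Q̄_A / Q̄_B = 421.85 / 339.98 = 1.241.

Q̄_A / Q̄_B ≈ 1.24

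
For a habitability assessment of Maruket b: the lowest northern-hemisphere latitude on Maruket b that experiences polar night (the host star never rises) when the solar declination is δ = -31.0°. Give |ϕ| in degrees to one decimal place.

Polar night requires cos h₀ = −tan ϕ tan δ ≥ 1, i.e. tan ϕ tan δ ≤ −1.
The boundary is |tan ϕ| · |tan δ| = 1, so |ϕ| = 90° − |δ| = 90° − 31.0° = 59.0° in the northern hemisphere.

|ϕ| = 59.0°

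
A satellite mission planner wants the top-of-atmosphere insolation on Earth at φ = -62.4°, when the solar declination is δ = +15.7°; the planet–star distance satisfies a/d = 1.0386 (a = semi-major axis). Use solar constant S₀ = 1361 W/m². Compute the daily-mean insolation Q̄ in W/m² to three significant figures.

cos H₀ = −tan(-62.4°) tan(+15.700°) = 0.5377, H₀ = 1.0031 rad.
Bracket: H₀ sin φ sin δ + cos φ cos δ sin H₀ = 1.0031×-0.88620×0.27060 + 0.46330×0.96269×0.84316 = -0.240549 + 0.376061 = 0.135512.
Inverse-square distance factor (a/d)² = 1.0386² = 1.078690.
Q̄ = (S₀/π) × 1.078690 × [bracket] = (1361/π) × 1.078690 × 0.135512 = 63.33 W/m².

Q̄ ≈ 63.3 W/m²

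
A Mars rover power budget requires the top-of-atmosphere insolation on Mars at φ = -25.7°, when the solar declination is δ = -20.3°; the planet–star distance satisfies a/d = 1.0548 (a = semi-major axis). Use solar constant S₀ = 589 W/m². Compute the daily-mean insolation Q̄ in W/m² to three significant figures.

Q̄ ≈ 228 W/m²

cos H₀ = −tan(-25.7°) tan(-20.300°) = -0.1780, H₀ = 1.7498 rad.
Bracket: H₀ sin φ sin δ + cos φ cos δ sin H₀ = 1.7498×-0.43366×-0.34694 + 0.90108×0.93789×0.98403 = 0.263264 + 0.831617 = 1.094881.
Inverse-square distance factor (a/d)² = 1.0548² = 1.112603.
Q̄ = (S₀/π) × 1.112603 × [bracket] = (589/π) × 1.112603 × 1.094881 = 228.4 W/m².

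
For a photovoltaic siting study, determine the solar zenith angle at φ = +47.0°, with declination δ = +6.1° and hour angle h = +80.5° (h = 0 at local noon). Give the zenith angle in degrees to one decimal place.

cos θ_z = sin φ sin δ + cos φ cos δ cos h = 0.077717 + 0.111925 = 0.189642.
θ_z = arccos(0.189642) = 79.1°.

θ_z = 79.1°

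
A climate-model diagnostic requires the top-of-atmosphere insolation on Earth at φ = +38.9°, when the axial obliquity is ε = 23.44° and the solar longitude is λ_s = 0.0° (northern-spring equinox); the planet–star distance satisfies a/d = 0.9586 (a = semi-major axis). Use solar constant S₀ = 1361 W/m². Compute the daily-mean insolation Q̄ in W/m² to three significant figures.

Q̄ ≈ 310 W/m²

Solar declination: sin δ = sin ε · sin λ_s = sin 23.44° × sin 0.0° = 0.00000, so δ = +0.000°.
cos H₀ = −tan(+38.9°) tan(+0.000°) = -0.0000, H₀ = 1.5708 rad.
Bracket: H₀ sin φ sin δ + cos φ cos δ sin H₀ = 1.5708×0.62796×0.00000 + 0.77824×1.00000×1.00000 = 0.000000 + 0.778240 = 0.778240.
Inverse-square distance factor (a/d)² = 0.9586² = 0.918914.
Q̄ = (S₀/π) × 0.918914 × [bracket] = (1361/π) × 0.918914 × 0.778240 = 309.8 W/m².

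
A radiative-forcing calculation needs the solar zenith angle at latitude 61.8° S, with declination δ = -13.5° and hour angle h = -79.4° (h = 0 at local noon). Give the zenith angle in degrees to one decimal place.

cos θ_z = sin φ sin δ + cos φ cos δ cos h = 0.205736 + 0.084525 = 0.290261.
θ_z = arccos(0.290261) = 73.1°.

θ_z = 73.1°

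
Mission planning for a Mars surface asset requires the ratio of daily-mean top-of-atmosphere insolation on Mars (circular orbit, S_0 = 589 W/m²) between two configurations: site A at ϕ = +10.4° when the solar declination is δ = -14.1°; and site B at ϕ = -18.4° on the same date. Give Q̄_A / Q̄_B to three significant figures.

Q̄_A / Q̄_B ≈ 0.848

— Configuration A (ϕ=+10.4°):
cos h₀ = −tan(+10.4°) tan(-14.100°) = 0.0461, h₀ = 1.5247 rad.
Bracket: h₀ sin ϕ sin δ + cos ϕ cos δ sin h₀ = 1.5247×0.18052×-0.24362 + 0.98357×0.96987×0.99894 = -0.067054 + 0.952924 = 0.885870.
Q̄ = (S_0/π) × [bracket] = (589/π) × 0.885870 = 166.09 W/m².
— Configuration B (ϕ=-18.4°):
cos h₀ = −tan(-18.4°) tan(-14.100°) = -0.0836, h₀ = 1.6545 rad.
Bracket: h₀ sin ϕ sin δ + cos ϕ cos δ sin h₀ = 1.6545×-0.31565×-0.24362 + 0.94888×0.96987×0.99650 = 0.127229 + 0.917069 = 1.044298.
Q̄ = (S_0/π) × [bracket] = (589/π) × 1.044298 = 195.79 W/m².
Ratio Q̄_A / Q̄_B = 166.09 / 195.79 = 0.8483.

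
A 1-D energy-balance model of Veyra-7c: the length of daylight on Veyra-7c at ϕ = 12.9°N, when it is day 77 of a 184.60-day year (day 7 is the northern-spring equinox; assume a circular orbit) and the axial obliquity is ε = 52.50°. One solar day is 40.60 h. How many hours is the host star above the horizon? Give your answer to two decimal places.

22.24 h

Solar longitude: L_s = 360° × (77 − 7)/184.60 = 136.511°.
sin δ = sin 52.50° × sin 136.511° = 0.54599, so δ = +33.093°.
cos h₀ = −tan ϕ · tan δ = −tan(+12.9°) × tan(+33.093°) = -0.1493, so h₀ = 1.7206 rad = 98.58°.
Daylight = 2h₀/(2π) × 40.60 h = (1.7206/π) × 40.60 = 22.24 h.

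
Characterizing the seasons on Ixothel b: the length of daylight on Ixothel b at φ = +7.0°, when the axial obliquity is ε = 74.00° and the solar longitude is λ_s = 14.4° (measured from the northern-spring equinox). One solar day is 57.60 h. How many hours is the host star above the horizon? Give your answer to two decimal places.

29.35 h

Solar declination: sin δ = sin ε · sin λ_s = sin 74.00° × sin 14.4° = 0.23906, so δ = +13.831°.
cos H₀ = −tan φ · tan δ = −tan(+7.0°) × tan(+13.831°) = -0.0302, so H₀ = 1.6010 rad = 91.73°.
Daylight = 2H₀/(2π) × 57.60 h = (1.6010/π) × 57.60 = 29.35 h.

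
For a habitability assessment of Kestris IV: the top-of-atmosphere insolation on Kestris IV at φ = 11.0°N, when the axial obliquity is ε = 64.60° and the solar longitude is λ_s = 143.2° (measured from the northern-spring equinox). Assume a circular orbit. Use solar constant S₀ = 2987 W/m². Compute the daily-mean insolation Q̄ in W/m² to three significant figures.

Q̄ ≈ 945 W/m²

Solar declination: sin δ = sin ε · sin λ_s = sin 64.60° × sin 143.2° = 0.54112, so δ = +32.760°.
cos H₀ = −tan(+11.0°) tan(+32.760°) = -0.1251, H₀ = 1.6962 rad.
Bracket: H₀ sin φ sin δ + cos φ cos δ sin H₀ = 1.6962×0.19081×0.54112 + 0.98163×0.84095×0.99215 = 0.175135 + 0.819022 = 0.994157.
Q̄ = (S₀/π) × [bracket] = (2987/π) × 0.994157 = 945.2 W/m².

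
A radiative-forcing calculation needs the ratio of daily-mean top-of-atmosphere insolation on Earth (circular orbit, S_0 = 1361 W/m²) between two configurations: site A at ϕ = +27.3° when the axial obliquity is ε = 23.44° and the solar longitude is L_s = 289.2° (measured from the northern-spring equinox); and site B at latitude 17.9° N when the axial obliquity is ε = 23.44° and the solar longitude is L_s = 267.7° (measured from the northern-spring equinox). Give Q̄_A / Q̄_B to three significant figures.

Q̄_A / Q̄_B ≈ 0.828

— Configuration A (ϕ=+27.3°):
Solar declination: sin δ = sin ε · sin L_s = sin 23.44° × sin 289.2° = -0.37566, so δ = -22.065°.
cos h₀ = −tan(+27.3°) tan(-22.065°) = 0.2092, h₀ = 1.3600 rad.
Bracket: h₀ sin ϕ sin δ + cos ϕ cos δ sin h₀ = 1.3600×0.45865×-0.37566 + 0.88862×0.92676×0.97787 = -0.234323 + 0.805313 = 0.570990.
Q̄ = (S_0/π) × [bracket] = (1361/π) × 0.570990 = 247.36 W/m².
— Configuration B (ϕ=+17.9°):
Solar declination: sin δ = sin ε · sin L_s = sin 23.44° × sin 267.7° = -0.39747, so δ = -23.420°.
cos h₀ = −tan(+17.9°) tan(-23.420°) = 0.1399, h₀ = 1.4304 rad.
Bracket: h₀ sin ϕ sin δ + cos ϕ cos δ sin h₀ = 1.4304×0.30736×-0.39747 + 0.95159×0.91762×0.99016 = -0.174747 + 0.864606 = 0.689859.
Q̄ = (S_0/π) × [bracket] = (1361/π) × 0.689859 = 298.86 W/m².
Ratio Q̄_A / Q̄_B = 247.36 / 298.86 = 0.8277.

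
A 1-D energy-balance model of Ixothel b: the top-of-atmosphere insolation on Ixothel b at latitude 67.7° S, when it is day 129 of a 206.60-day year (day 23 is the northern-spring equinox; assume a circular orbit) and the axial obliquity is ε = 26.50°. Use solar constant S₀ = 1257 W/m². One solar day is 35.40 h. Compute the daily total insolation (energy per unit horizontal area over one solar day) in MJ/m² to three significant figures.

Solar longitude: λ_s = 360° × (129 − 23)/206.60 = 184.705°.
sin δ = sin 26.50° × sin 184.705° = -0.03660, so δ = -2.097°.
cos H₀ = −tan(-67.7°) tan(-2.097°) = -0.0893, H₀ = 1.6602 rad.
Bracket: H₀ sin φ sin δ + cos φ cos δ sin H₀ = 1.6602×-0.92521×-0.03660 + 0.37946×0.99933×0.99601 = 0.056219 + 0.377693 = 0.433912.
Q̄ = (S₀/π) × [bracket] = (1257/π) × 0.433912 = 173.61 W/m².
Daily total = Q̄ × 35.40 h × 3600 s/h = 173.61 × 35.40 × 3600 / 10⁶ = 22.12 MJ/m².

22.1 MJ/m²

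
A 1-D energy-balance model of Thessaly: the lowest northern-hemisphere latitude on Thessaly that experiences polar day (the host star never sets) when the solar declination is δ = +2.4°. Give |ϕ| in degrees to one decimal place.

|ϕ| = 87.6°

Polar day requires cos h₀ = −tan ϕ tan δ ≤ −1, i.e. tan ϕ tan δ ≥ 1.
The boundary is |tan ϕ| · |tan δ| = 1, so |ϕ| = 90° − |δ| = 90° − 2.4° = 87.6° in the northern hemisphere.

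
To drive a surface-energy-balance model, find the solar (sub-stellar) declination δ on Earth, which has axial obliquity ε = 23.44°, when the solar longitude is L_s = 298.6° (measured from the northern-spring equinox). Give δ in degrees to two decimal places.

δ = -20.44°

sin δ = sin ε · sin L_s = sin 23.44° × sin 298.6° = -0.349252.
δ = arcsin(-0.349252) = -20.44°.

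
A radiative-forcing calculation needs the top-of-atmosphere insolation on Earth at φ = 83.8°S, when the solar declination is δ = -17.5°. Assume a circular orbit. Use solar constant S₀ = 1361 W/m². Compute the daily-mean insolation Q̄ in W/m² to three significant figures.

Q̄ ≈ 407 W/m²

cos H₀ = −tan(-83.8°) tan(-17.500°) = -2.9024 ≤ −1 ⇒ polar day, H₀ = π.
Bracket: H₀ sin φ sin δ + cos φ cos δ sin H₀ = 3.1416×-0.99415×-0.30071 + 0.10800×0.95372×0.00000 = 0.939184 + 0.000000 = 0.939184.
Q̄ = (S₀/π) × [bracket] = (1361/π) × 0.939184 = 406.9 W/m².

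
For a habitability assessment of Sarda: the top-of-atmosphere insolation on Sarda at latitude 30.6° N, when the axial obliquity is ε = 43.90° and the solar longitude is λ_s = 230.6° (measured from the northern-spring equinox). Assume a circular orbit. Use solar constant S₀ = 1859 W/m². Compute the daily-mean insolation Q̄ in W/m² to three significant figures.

Solar declination: sin δ = sin ε · sin λ_s = sin 43.90° × sin 230.6° = -0.53581, so δ = -32.399°.
cos H₀ = −tan(+30.6°) tan(-32.399°) = 0.3753, H₀ = 1.1861 rad.
Bracket: H₀ sin φ sin δ + cos φ cos δ sin H₀ = 1.1861×0.50904×-0.53581 + 0.86074×0.84434×0.92690 = -0.323507 + 0.673631 = 0.350124.
Q̄ = (S₀/π) × [bracket] = (1859/π) × 0.350124 = 207.2 W/m².

Q̄ ≈ 207 W/m²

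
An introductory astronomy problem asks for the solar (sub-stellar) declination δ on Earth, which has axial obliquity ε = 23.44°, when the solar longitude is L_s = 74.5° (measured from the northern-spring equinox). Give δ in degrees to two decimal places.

sin δ = sin ε · sin L_s = sin 23.44° × sin 74.5° = 0.383321.
δ = arcsin(0.383321) = +22.54°.

δ = +22.54°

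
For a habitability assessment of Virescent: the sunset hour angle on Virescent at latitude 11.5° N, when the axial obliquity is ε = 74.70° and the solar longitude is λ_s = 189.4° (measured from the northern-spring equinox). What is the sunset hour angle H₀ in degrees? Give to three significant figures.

H₀ = 88.1°

Solar declination: sin δ = sin ε · sin λ_s = sin 74.70° × sin 189.4° = -0.15754, so δ = -9.064°.
cos H₀ = −tan φ · tan δ = −tan(+11.5°) × tan(-9.064°) = 0.0325, so H₀ = 1.5383 rad = 88.14°.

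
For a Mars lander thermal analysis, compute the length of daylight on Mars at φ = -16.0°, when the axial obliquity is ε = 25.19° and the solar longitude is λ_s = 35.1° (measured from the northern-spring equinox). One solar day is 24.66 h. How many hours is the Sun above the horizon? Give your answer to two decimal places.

11.76 h

Solar declination: sin δ = sin ε · sin λ_s = sin 25.19° × sin 35.1° = 0.24473, so δ = +14.166°.
cos H₀ = −tan φ · tan δ = −tan(-16.0°) × tan(+14.166°) = 0.0724, so H₀ = 1.4984 rad = 85.85°.
Daylight = 2H₀/(2π) × 24.66 h = (1.4984/π) × 24.66 = 11.76 h.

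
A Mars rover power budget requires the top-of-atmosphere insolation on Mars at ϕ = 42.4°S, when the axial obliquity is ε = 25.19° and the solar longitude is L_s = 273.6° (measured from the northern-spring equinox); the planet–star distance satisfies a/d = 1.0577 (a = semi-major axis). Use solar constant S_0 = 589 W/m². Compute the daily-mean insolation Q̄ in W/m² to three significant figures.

Solar declination: sin δ = sin ε · sin L_s = sin 25.19° × sin 273.6° = -0.42478, so δ = -25.137°.
cos h₀ = −tan(-42.4°) tan(-25.137°) = -0.4285, h₀ = 2.0136 rad.
Bracket: h₀ sin ϕ sin δ + cos ϕ cos δ sin h₀ = 2.0136×-0.67430×-0.42478 + 0.73846×0.90530×0.90356 = 0.576754 + 0.604055 = 1.180809.
Inverse-square distance factor (a/d)² = 1.0577² = 1.118729.
Q̄ = (S_0/π) × 1.118729 × [bracket] = (589/π) × 1.118729 × 1.180809 = 247.7 W/m².

Q̄ ≈ 248 W/m²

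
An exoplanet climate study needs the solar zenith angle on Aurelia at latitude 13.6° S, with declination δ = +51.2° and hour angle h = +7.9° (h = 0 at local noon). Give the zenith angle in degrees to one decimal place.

cos θ_z = sin ϕ sin δ + cos ϕ cos δ cos h = -0.183255 + 0.603254 = 0.419999.
θ_z = arccos(0.419999) = 65.2°.

θ_z = 65.2°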